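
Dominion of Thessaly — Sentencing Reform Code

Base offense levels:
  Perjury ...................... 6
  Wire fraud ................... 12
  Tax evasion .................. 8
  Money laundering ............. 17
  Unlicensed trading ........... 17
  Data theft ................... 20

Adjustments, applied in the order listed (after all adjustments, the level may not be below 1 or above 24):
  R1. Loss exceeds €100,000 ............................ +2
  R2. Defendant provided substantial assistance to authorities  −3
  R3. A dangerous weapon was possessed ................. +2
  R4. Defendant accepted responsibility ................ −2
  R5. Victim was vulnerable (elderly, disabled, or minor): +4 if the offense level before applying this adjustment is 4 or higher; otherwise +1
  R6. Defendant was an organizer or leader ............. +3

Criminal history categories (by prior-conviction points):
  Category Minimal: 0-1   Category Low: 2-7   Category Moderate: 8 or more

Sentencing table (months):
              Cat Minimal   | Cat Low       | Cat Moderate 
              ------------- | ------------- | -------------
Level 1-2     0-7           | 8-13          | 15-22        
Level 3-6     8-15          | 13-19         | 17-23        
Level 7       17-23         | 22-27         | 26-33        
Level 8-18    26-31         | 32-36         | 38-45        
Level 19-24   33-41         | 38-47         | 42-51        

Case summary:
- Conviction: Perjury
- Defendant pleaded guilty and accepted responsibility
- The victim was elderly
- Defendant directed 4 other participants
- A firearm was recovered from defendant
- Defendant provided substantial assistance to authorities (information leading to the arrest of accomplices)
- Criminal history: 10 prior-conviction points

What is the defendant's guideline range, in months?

Base offense level for perjury: 6.
R2 applies: 6 − 3 = 3.
R3 applies: 3 + 2 = 5.
R4 applies: 5 − 2 = 3.
R5 applies (level before this adjustment is 3 < 4, so +1): 3 + 1 = 4.
R6 applies: 4 + 3 = 7.
Final offense level: 7.
Criminal history: 10 prior points → Category Moderate (8+).
Level 7 falls in the 7 band.
Grid: Level 7 × Category Moderate = 26-33 months.

26-33 months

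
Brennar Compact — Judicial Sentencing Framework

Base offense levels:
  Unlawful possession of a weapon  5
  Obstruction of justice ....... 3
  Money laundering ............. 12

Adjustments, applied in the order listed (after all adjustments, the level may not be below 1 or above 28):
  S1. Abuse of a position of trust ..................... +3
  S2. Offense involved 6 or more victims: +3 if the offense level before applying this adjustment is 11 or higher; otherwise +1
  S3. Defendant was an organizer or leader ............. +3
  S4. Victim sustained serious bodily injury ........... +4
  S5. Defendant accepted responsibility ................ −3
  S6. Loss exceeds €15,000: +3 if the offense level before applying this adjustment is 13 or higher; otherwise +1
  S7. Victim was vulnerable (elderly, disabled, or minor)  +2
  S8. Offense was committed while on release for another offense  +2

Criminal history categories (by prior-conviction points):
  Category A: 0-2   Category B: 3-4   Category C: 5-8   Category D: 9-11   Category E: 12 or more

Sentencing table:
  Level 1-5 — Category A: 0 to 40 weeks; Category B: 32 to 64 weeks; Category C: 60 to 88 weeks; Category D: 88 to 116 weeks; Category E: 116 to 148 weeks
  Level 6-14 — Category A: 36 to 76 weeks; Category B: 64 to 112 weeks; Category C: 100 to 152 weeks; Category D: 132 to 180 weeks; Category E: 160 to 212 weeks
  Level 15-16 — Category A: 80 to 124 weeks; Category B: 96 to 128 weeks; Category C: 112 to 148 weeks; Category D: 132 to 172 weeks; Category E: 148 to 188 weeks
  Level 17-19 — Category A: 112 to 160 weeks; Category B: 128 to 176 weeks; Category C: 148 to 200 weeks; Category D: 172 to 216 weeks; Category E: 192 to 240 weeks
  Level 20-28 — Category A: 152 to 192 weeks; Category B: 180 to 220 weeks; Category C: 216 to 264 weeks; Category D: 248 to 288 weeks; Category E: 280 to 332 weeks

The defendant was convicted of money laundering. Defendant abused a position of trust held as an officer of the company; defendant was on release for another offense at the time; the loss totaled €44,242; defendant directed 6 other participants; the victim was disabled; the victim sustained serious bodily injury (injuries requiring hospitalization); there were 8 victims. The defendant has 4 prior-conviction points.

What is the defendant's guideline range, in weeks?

180-220 weeks

Base offense level for money laundering: 12.
S1 applies: 12 + 3 = 15.
S2 applies (level before this adjustment is 15 ≥ 11, so +3): 15 + 3 = 18.
S3 applies: 18 + 3 = 21.
S4 applies: 21 + 4 = 25.
S6 applies (level before this adjustment is 25 ≥ 13, so +3): 25 + 3 = 28.
S7 applies: 28 + 2 = 30.
S8 applies: 30 + 2 = 32.
Level 32 exceeds the maximum of 28; capped at 28.
Final offense level: 28.
Criminal history: 4 prior points → Category B (3-4).
Level 28 falls in the 20-28 band.
Grid: Level 20-28 × Category B = 180-220 weeks.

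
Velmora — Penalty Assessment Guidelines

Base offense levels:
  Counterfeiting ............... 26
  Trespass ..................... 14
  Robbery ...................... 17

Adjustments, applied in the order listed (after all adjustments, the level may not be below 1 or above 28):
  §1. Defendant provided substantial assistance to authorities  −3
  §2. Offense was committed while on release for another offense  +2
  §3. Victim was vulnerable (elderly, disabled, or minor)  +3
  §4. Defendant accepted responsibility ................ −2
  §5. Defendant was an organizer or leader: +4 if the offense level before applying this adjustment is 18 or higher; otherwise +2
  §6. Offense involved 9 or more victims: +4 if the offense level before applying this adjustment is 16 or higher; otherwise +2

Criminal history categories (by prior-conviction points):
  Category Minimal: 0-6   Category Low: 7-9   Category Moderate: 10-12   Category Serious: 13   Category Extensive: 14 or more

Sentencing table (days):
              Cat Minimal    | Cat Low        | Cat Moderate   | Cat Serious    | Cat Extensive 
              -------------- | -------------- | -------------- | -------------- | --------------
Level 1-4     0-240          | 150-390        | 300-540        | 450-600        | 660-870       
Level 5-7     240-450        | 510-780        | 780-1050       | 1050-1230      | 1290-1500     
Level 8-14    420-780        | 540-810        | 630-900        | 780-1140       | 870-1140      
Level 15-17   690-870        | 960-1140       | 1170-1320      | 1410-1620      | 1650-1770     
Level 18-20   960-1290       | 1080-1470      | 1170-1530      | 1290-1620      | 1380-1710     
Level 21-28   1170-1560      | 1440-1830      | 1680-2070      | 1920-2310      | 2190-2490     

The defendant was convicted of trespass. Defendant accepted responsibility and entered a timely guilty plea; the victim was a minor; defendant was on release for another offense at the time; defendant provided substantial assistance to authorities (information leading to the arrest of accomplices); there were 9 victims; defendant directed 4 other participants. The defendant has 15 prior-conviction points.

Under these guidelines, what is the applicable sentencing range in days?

Base offense level for trespass: 14.
§1 applies: 14 − 3 = 11.
§2 applies: 11 + 2 = 13.
§3 applies: 13 + 3 = 16.
§4 applies: 16 − 2 = 14.
§5 applies (level before this adjustment is 14 < 18, so +2): 14 + 2 = 16.
§6 applies (level before this adjustment is 16 ≥ 16, so +4): 16 + 4 = 20.
Final offense level: 20.
Criminal history: 15 prior points → Category Extensive (14+).
Level 20 falls in the 18-20 band.
Grid: Level 18-20 × Category Extensive = 1380-1710 days.

1380-1710 days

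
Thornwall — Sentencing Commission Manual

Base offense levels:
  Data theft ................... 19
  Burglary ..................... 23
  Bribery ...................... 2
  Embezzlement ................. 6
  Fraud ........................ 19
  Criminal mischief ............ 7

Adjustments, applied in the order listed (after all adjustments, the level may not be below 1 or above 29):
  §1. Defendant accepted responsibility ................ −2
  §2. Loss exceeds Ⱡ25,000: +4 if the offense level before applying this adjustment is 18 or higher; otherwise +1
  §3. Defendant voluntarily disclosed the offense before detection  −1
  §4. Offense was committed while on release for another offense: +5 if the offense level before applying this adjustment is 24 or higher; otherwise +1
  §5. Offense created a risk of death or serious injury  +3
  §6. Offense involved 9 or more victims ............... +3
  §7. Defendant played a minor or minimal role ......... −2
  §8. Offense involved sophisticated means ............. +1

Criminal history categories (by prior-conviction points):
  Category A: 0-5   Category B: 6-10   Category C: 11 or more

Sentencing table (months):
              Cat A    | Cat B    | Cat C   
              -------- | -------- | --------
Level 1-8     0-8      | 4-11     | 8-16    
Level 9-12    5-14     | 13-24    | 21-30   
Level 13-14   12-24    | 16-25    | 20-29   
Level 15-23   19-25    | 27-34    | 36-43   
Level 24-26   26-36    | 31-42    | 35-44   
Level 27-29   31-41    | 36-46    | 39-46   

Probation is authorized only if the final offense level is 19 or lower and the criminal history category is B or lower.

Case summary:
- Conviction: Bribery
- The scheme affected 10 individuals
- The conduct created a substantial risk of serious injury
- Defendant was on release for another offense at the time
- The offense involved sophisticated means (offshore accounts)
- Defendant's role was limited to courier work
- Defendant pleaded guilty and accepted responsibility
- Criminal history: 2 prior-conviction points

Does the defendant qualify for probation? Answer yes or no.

Base offense level for bribery: 2.
§1 applies: 2 − 2 = 0.
§2 does not apply.
§4 applies (level before this adjustment is 0 < 24, so +1): 0 + 1 = 1.
§5 applies: 1 + 3 = 4.
§6 applies: 4 + 3 = 7.
§7 applies: 7 − 2 = 5.
§8 applies: 5 + 1 = 6.
Final offense level: 6.
Criminal history: 2 prior points → Category A (0-5).
Level 6 falls in the 1-8 band.
Grid: Level 1-8 × Category A = 0-8 months.
Probation check: level 6 ≤ 19 and category A ≤ B → eligible.

Yes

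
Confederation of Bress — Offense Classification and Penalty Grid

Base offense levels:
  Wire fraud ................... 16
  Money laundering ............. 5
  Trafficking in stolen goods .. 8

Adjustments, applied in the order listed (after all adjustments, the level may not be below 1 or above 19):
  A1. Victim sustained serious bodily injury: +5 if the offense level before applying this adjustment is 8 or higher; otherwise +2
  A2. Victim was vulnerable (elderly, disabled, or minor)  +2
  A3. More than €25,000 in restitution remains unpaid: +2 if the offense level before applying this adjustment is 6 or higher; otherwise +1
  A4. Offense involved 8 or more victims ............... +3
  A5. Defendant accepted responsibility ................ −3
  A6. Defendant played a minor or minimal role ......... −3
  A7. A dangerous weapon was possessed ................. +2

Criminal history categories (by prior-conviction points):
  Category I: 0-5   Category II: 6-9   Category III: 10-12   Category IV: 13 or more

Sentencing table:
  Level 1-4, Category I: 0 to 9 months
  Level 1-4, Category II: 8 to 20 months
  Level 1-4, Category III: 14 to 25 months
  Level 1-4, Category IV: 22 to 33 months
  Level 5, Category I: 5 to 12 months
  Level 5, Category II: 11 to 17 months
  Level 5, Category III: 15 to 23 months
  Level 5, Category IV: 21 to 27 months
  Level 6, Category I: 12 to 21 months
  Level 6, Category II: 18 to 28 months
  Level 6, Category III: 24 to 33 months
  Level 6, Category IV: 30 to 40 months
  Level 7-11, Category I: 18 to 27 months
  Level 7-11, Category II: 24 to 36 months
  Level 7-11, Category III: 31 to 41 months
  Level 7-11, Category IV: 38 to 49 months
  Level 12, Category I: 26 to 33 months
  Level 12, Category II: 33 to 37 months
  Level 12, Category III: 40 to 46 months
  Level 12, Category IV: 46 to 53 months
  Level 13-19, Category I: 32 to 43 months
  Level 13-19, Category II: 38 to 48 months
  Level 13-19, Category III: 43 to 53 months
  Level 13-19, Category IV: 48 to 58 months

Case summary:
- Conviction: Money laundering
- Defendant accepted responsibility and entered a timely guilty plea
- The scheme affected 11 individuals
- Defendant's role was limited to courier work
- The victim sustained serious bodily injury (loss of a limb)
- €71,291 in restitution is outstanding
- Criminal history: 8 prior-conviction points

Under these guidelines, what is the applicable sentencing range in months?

Base offense level for money laundering: 5.
A1 applies (level before this adjustment is 5 < 8, so +2): 5 + 2 = 7.
A2 does not apply.
A3 applies (level before this adjustment is 7 ≥ 6, so +2): 7 + 2 = 9.
A4 applies: 9 + 3 = 12.
A5 applies: 12 − 3 = 9.
A6 applies: 9 − 3 = 6.
Final offense level: 6.
Criminal history: 8 prior points → Category II (6-9).
Level 6 falls in the 6 band.
Grid: Level 6 × Category II = 18-28 months.

18-28 months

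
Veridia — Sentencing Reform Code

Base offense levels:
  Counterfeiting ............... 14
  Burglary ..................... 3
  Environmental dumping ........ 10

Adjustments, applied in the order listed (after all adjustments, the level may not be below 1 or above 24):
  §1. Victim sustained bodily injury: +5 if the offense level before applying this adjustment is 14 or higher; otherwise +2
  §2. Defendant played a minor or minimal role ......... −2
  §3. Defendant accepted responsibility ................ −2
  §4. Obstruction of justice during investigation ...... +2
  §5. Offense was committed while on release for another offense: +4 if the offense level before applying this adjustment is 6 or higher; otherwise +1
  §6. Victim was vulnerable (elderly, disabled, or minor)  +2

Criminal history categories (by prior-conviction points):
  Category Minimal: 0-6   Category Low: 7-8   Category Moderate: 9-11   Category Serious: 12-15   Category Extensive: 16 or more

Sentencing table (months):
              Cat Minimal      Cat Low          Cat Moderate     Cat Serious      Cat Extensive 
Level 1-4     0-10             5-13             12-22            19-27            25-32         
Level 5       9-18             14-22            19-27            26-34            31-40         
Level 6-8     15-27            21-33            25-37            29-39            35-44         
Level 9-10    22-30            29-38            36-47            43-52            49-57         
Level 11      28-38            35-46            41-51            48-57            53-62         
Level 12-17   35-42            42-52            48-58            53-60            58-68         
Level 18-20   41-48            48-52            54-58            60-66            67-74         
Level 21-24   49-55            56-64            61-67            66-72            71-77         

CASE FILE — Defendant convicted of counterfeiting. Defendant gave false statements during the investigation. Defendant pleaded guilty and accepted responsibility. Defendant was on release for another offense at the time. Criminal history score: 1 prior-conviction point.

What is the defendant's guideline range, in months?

Base offense level for counterfeiting: 14.
§3 applies: 14 − 2 = 12.
§4 applies: 12 + 2 = 14.
§5 applies (level before this adjustment is 14 ≥ 6, so +4): 14 + 4 = 18.
§6 does not apply.
Final offense level: 18.
Criminal history: 1 prior point → Category Minimal (0-6).
Level 18 falls in the 18-20 band.
Grid: Level 18-20 × Category Minimal = 41-48 months.

41-48 months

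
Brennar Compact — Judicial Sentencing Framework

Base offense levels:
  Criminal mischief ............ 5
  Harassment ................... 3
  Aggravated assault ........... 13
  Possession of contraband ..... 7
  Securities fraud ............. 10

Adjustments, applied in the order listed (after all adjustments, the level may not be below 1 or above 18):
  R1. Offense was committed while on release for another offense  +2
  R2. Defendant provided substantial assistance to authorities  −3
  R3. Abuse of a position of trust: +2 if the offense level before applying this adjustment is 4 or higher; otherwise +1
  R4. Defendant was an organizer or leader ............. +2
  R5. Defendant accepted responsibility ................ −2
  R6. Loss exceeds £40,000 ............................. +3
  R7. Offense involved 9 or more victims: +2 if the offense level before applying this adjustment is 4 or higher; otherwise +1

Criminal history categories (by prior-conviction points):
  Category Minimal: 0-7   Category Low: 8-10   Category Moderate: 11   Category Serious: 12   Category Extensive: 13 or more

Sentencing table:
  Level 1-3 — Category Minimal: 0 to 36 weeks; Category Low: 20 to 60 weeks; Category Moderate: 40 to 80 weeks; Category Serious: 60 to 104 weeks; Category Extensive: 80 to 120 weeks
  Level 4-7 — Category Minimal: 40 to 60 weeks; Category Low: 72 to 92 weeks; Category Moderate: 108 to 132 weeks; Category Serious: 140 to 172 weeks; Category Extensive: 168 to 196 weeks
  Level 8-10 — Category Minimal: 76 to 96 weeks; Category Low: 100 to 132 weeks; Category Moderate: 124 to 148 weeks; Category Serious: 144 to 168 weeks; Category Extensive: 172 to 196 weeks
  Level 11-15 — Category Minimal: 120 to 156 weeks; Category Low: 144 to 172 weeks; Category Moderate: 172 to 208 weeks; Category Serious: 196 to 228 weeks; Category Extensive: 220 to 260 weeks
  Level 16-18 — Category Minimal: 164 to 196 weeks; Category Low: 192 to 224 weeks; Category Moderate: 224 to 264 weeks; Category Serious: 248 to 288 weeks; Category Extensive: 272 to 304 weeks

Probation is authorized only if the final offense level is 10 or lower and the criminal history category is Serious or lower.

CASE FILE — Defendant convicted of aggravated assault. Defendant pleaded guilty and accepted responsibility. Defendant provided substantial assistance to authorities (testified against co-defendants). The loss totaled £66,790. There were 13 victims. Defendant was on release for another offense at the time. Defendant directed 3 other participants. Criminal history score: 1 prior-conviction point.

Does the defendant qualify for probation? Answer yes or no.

Base offense level for aggravated assault: 13.
R1 applies: 13 + 2 = 15.
R2 applies: 15 − 3 = 12.
R3 does not apply.
R4 applies: 12 + 2 = 14.
R5 applies: 14 − 2 = 12.
R6 applies: 12 + 3 = 15.
R7 applies (level before this adjustment is 15 ≥ 4, so +2): 15 + 2 = 17.
Final offense level: 17.
Criminal history: 1 prior point → Category Minimal (0-7).
Level 17 falls in the 16-18 band.
Grid: Level 16-18 × Category Minimal = 164-196 weeks.
Probation check: level 17 > 10 and category Minimal ≤ Serious → not eligible.

No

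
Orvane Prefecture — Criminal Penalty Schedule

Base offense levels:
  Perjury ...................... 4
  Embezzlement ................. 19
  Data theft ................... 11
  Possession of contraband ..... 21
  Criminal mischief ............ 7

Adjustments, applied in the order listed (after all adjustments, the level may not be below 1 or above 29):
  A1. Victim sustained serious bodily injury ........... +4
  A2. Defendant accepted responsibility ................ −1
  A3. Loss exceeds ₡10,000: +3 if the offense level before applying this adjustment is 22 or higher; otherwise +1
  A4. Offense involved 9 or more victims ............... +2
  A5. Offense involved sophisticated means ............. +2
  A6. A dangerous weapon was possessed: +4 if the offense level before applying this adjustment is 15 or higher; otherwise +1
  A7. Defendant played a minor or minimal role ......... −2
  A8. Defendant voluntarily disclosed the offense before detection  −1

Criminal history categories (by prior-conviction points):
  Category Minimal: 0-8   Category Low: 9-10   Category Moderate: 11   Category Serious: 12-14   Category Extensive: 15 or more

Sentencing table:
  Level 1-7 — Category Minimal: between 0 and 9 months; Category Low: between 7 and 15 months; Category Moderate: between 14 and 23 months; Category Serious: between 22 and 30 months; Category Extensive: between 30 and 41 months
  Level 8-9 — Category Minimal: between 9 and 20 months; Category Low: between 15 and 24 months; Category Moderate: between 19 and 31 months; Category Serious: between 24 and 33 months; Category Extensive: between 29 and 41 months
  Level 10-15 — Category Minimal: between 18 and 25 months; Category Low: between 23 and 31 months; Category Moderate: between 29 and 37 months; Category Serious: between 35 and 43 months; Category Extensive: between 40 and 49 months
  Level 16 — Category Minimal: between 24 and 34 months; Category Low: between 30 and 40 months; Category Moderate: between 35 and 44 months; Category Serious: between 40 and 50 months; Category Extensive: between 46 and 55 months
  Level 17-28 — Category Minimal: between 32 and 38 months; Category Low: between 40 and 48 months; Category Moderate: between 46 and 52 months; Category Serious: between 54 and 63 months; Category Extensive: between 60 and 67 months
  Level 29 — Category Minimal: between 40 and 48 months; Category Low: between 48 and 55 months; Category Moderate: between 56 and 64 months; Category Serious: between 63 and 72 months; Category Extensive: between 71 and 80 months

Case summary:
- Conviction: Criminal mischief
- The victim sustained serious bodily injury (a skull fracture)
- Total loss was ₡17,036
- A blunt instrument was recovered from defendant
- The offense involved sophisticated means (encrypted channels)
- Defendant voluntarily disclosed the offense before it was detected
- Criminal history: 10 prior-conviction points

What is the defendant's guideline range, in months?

Base offense level for criminal mischief: 7.
A1 applies: 7 + 4 = 11.
A3 applies (level before this adjustment is 11 < 22, so +1): 11 + 1 = 12.
A4 does not apply.
A5 applies: 12 + 2 = 14.
A6 applies (level before this adjustment is 14 < 15, so +1): 14 + 1 = 15.
A8 applies: 15 − 1 = 14.
Final offense level: 14.
Criminal history: 10 prior points → Category Low (9-10).
Level 14 falls in the 10-15 band.
Grid: Level 10-15 × Category Low = 23-31 months.

23-31 months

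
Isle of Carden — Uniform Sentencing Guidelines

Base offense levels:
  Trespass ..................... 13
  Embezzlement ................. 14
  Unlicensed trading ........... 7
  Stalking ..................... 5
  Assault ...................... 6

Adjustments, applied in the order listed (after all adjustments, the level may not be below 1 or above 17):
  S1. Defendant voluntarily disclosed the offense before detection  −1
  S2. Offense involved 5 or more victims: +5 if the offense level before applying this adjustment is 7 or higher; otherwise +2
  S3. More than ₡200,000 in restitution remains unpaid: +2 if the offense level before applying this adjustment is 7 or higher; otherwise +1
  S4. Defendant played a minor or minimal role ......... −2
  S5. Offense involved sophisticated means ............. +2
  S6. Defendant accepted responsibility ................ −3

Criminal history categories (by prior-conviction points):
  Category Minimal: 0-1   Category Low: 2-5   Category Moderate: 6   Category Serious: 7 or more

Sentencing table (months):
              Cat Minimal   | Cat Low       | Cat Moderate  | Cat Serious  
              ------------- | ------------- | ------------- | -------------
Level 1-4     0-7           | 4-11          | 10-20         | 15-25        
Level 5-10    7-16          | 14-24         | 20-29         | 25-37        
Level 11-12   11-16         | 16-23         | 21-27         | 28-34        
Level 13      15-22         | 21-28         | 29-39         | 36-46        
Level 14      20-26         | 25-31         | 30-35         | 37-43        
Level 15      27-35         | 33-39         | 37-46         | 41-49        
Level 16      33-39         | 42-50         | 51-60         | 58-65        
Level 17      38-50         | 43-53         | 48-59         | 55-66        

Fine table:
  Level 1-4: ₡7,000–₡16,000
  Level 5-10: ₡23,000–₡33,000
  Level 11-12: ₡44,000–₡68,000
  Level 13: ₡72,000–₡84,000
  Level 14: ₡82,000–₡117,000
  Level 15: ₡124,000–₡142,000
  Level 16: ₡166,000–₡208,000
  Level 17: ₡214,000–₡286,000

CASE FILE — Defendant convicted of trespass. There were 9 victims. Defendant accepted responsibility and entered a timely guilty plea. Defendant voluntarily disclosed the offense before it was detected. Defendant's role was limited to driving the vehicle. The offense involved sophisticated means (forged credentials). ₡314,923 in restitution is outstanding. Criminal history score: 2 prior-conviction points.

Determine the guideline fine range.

Base offense level for trespass: 13.
S1 applies: 13 − 1 = 12.
S2 applies (level before this adjustment is 12 ≥ 7, so +5): 12 + 5 = 17.
S3 applies (level before this adjustment is 17 ≥ 7, so +2): 17 + 2 = 19.
S4 applies: 19 − 2 = 17.
S5 applies: 17 + 2 = 19.
S6 applies: 19 − 3 = 16.
Final offense level: 16.
Level 16 falls in the 16 band.
Fine table: Level 16 → ₡166,000–₡208,000.

₡166,000–₡208,000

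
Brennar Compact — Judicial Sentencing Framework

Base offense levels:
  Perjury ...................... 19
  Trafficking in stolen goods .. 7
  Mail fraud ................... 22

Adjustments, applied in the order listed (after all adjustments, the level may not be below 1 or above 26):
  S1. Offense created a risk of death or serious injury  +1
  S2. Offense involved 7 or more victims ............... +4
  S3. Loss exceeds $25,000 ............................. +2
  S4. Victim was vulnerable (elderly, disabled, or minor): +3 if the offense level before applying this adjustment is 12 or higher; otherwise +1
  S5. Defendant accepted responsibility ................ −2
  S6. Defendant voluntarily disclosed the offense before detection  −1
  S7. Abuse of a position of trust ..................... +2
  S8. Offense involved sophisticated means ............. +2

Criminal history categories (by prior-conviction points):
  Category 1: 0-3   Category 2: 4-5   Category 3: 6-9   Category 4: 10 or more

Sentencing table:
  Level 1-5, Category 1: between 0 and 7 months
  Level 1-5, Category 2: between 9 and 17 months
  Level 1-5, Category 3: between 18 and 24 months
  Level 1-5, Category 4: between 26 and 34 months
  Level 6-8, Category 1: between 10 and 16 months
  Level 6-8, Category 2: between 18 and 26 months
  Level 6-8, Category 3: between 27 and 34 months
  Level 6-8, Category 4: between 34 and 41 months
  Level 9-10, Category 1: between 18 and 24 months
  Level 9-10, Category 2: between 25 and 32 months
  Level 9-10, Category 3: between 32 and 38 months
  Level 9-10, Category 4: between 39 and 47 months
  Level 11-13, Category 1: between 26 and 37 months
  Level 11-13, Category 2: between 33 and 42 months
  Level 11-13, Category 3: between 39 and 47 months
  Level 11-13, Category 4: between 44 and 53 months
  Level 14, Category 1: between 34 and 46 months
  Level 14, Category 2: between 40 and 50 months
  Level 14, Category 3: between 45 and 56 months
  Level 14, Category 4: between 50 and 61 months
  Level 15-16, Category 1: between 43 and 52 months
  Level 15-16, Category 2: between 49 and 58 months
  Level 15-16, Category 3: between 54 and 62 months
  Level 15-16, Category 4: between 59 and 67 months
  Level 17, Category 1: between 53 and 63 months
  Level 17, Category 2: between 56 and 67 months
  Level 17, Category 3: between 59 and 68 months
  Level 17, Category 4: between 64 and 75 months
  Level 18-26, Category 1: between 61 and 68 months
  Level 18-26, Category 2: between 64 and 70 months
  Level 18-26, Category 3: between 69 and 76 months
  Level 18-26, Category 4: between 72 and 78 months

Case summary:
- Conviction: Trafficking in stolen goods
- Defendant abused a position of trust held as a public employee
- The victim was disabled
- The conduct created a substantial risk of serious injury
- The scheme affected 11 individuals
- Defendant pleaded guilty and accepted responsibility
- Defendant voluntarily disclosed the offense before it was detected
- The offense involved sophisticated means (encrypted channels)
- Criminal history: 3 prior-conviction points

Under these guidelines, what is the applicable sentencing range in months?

43-52 months

Base offense level for trafficking in stolen goods: 7.
S1 applies: 7 + 1 = 8.
S2 applies: 8 + 4 = 12.
S3 does not apply.
S4 applies (level before this adjustment is 12 ≥ 12, so +3): 12 + 3 = 15.
S5 applies: 15 − 2 = 13.
S6 applies: 13 − 1 = 12.
S7 applies: 12 + 2 = 14.
S8 applies: 14 + 2 = 16.
Final offense level: 16.
Criminal history: 3 prior points → Category 1 (0-3).
Level 16 falls in the 15-16 band.
Grid: Level 15-16 × Category 1 = 43-52 months.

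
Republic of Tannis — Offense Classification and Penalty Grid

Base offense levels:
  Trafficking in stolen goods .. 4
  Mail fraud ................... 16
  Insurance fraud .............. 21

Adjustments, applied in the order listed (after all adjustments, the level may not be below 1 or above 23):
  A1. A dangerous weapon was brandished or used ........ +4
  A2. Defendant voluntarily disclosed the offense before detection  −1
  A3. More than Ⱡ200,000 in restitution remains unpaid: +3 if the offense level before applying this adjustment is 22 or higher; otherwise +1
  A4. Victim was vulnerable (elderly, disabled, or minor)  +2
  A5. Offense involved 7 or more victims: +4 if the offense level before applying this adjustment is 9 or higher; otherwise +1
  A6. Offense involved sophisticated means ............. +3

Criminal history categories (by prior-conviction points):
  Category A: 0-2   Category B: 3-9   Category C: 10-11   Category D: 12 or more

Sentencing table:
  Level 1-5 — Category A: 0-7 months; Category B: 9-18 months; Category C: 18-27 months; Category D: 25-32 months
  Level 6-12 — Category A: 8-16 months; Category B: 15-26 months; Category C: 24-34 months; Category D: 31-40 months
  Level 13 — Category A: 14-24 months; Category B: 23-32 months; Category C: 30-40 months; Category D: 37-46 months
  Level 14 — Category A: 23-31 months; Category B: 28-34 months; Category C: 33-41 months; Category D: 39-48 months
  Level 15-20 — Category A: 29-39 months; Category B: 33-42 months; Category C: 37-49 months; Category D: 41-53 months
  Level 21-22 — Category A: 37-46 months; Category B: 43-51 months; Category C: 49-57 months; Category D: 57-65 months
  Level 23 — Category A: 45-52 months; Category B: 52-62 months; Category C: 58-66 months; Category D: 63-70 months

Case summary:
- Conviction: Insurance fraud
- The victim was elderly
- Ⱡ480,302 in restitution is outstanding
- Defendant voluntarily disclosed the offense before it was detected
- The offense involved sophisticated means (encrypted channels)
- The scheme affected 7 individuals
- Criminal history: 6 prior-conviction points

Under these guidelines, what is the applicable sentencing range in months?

Base offense level for insurance fraud: 21.
A1 does not apply.
A2 applies: 21 − 1 = 20.
A3 applies (level before this adjustment is 20 < 22, so +1): 20 + 1 = 21.
A4 applies: 21 + 2 = 23.
A5 applies (level before this adjustment is 23 ≥ 9, so +4): 23 + 4 = 27.
A6 applies: 27 + 3 = 30.
Level 30 exceeds the maximum of 23; capped at 23.
Final offense level: 23.
Criminal history: 6 prior points → Category B (3-9).
Level 23 falls in the 23 band.
Grid: Level 23 × Category B = 52-62 months.

52-62 months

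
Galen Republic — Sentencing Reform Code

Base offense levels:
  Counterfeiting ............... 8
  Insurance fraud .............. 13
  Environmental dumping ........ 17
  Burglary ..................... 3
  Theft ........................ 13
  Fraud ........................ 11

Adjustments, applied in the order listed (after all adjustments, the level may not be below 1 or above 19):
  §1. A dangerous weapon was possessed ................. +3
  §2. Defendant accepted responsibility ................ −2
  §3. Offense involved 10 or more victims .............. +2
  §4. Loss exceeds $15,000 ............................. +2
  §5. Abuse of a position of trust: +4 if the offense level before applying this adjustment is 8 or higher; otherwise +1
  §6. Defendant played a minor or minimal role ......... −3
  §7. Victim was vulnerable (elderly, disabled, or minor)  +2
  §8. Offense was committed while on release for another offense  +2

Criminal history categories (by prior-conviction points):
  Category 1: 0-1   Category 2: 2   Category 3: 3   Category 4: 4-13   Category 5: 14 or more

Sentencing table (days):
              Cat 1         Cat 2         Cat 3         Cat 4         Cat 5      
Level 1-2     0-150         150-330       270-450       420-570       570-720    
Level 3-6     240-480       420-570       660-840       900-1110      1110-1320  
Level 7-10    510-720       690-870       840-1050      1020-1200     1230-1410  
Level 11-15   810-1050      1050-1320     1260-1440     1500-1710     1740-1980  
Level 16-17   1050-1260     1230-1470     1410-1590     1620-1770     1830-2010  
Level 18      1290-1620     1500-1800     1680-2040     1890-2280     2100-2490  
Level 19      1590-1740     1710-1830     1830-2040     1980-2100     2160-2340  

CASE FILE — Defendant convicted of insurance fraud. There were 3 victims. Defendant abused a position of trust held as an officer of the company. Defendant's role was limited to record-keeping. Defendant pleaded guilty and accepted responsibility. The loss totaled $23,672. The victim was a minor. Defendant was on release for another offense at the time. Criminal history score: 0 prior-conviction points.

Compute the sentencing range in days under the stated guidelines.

1290-1620 days

Base offense level for insurance fraud: 13.
§1 does not apply.
§2 applies: 13 − 2 = 11.
§4 applies: 11 + 2 = 13.
§5 applies (level before this adjustment is 13 ≥ 8, so +4): 13 + 4 = 17.
§6 applies: 17 − 3 = 14.
§7 applies: 14 + 2 = 16.
§8 applies: 16 + 2 = 18.
Final offense level: 18.
Criminal history: 0 prior points → Category 1 (0-1).
Level 18 falls in the 18 band.
Grid: Level 18 × Category 1 = 1290-1620 days.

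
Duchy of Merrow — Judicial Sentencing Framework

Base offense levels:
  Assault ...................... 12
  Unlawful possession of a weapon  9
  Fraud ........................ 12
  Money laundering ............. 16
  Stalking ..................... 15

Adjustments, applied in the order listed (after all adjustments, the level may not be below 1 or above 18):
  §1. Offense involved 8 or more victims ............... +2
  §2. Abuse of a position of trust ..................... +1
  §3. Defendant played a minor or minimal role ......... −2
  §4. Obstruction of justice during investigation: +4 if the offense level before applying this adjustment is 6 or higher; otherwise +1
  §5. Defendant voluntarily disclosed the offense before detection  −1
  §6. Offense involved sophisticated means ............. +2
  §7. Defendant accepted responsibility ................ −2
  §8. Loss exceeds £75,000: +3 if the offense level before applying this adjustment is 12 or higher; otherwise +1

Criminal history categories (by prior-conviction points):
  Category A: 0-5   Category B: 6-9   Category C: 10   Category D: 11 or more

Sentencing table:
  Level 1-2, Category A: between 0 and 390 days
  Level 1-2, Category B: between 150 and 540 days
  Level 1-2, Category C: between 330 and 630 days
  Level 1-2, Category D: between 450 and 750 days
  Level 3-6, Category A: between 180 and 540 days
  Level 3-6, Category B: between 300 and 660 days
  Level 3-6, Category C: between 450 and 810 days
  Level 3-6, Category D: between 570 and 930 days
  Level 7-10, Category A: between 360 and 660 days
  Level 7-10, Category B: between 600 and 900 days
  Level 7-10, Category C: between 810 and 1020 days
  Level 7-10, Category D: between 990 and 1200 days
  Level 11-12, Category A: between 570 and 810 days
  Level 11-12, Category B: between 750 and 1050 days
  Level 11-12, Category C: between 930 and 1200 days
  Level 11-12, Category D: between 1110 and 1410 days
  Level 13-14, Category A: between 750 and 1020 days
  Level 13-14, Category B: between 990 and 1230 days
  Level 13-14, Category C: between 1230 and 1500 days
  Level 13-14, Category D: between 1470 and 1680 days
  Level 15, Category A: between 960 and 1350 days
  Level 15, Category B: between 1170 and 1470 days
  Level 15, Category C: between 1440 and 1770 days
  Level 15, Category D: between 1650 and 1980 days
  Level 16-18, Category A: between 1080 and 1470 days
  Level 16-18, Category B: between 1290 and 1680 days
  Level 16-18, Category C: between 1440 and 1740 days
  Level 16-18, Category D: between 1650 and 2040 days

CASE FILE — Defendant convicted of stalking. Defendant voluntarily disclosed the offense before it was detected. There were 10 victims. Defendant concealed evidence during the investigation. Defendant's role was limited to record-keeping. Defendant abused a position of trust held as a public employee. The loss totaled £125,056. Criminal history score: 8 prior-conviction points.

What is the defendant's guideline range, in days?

Base offense level for stalking: 15.
§1 applies: 15 + 2 = 17.
§2 applies: 17 + 1 = 18.
§3 applies: 18 − 2 = 16.
§4 applies (level before this adjustment is 16 ≥ 6, so +4): 16 + 4 = 20.
§5 applies: 20 − 1 = 19.
§6 does not apply.
§7 does not apply.
§8 applies (level before this adjustment is 19 ≥ 12, so +3): 19 + 3 = 22.
Level 22 exceeds the maximum of 18; capped at 18.
Final offense level: 18.
Criminal history: 8 prior points → Category B (6-9).
Level 18 falls in the 16-18 band.
Grid: Level 16-18 × Category B = 1290-1680 days.

1290-1680 days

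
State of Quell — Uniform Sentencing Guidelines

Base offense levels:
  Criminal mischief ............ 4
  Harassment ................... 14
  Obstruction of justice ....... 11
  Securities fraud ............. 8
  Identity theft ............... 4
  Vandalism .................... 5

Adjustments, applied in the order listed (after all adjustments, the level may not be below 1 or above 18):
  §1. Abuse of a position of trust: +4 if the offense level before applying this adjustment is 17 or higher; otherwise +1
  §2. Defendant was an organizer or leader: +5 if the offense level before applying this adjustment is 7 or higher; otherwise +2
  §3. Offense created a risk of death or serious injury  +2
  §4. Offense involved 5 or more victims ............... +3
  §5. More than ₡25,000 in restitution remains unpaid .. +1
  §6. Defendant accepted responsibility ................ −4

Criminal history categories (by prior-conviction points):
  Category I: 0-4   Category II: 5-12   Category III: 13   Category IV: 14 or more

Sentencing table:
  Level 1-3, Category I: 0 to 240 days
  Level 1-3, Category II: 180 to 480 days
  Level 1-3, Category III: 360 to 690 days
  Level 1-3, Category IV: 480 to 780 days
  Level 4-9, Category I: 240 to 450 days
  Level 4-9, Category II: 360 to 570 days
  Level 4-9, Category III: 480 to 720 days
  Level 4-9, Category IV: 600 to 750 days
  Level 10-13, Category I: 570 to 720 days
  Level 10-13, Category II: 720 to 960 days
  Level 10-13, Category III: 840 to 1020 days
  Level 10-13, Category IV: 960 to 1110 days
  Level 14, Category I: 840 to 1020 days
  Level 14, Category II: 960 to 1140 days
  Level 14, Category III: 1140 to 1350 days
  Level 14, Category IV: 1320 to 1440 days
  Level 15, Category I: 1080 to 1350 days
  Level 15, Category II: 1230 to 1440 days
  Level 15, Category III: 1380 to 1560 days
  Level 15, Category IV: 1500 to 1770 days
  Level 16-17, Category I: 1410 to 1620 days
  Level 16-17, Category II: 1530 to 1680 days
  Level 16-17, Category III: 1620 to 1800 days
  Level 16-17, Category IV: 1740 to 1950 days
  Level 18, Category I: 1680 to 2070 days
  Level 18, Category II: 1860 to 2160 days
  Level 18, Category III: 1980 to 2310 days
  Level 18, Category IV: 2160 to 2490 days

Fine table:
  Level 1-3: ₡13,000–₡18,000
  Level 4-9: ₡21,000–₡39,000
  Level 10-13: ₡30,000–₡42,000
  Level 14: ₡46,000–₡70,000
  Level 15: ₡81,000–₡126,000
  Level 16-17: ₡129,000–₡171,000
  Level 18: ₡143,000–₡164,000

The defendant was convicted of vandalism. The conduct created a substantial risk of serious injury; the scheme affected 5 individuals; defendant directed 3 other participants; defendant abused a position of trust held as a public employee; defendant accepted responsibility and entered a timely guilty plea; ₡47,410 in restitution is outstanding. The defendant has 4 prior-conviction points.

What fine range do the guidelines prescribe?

Base offense level for vandalism: 5.
§1 applies (level before this adjustment is 5 < 17, so +1): 5 + 1 = 6.
§2 applies (level before this adjustment is 6 < 7, so +2): 6 + 2 = 8.
§3 applies: 8 + 2 = 10.
§4 applies: 10 + 3 = 13.
§5 applies: 13 + 1 = 14.
§6 applies: 14 − 4 = 10.
Final offense level: 10.
Level 10 falls in the 10-13 band.
Fine table: Level 10-13 → ₡30,000–₡42,000.

₡30,000–₡42,000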